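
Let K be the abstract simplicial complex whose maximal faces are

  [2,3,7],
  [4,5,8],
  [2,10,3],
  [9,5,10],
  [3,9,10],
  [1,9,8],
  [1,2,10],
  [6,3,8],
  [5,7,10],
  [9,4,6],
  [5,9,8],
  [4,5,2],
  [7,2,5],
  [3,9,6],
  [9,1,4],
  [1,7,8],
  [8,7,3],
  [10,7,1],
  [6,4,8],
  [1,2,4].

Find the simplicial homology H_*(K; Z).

Fix the vertex order 1 < 2 < 3 < 4 < 5 < 6 < 7 < 8 < 9 < 10 and write every simplex with vertices in increasing order. Then dim K = 2 and the simplices of K are:

  0-simplices (10): [1], [2], [3], [4], [5], [6], [7], [8], [9], [10]
  1-simplices (30): (30 of them)
  2-simplices (20): (20 of them)

so the chain groups are C_0 ≅ Z^10, C_1 ≅ Z^30, C_2 ≅ Z^20.

Boundary ∂_1: C_1 → C_0 sends each edge [p,q] (with p < q) to q − p.
The 10×30 boundary matrix has rank 9 and Smith normal form diag(1,1,1,1,1,1,1,1,1).

∂_2: C_2 → C_1 sends each 2-simplex [p,q,r] to [q,r] − [p,r] + [p,q]. For instance
  ∂[4,6,9] = [6,9] − [4,9] + [4,6],
  ∂[5,9,10] = [9,10] − [5,10] + [5,9].
The 30×20 boundary matrix has rank 20 and Smith normal form diag(1,1,1,1,1,1,1,1,1,1,1,1,1,1,1,1,1,1,1,2).

Computing H_k = (kernel of ∂_k) / (image of ∂_{k+1}):

  H_0: rank C_0 − rank ∂_1 = 10 − 9 = 1, and the invariant factors of ∂_1 are all 1, so H_0 = Z.
  H_1: rank ker ∂_1 − rank ∂_2 = (30 − 9) − 20 = 1, and ∂_2 has invariant factor 2 > 1, so H_1 = Z ⊕ Z/2.
  H_2: rank ker ∂_2 − rank ∂_3 = (20 − 20) − 0 = 0, and there is no ∂_3, so H_2 = 0.

As a check, the Euler characteristic is 10 − 30 + 20 = 0, which agrees with 1 − 1 + 0 = 0.

H_0 ≅ Z,  H_1 ≅ Z ⊕ Z/2,  H_2 = 0.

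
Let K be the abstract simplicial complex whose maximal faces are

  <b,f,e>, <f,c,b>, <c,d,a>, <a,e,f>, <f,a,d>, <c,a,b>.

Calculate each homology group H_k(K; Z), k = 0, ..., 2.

We work with the vertex ordering a < b < c < d < e < f. The simplices of K, each written with vertices in increasing order, are:

  0-simplices (6): a, b, c, d, e, f
  1-simplices (12): ab, ac, ad, ae, af, bc, be, bf, cd, cf, df, ef
  2-simplices (6): abc, acd, adf, aef, bcf, bef

Hence C_0 ≅ Z^6, C_1 ≅ Z^12, C_2 ≅ Z^6.

Boundary ∂_1: C_1 → C_0 maps an edge to its endpoints' difference, ∂[p,q] = q − p. For instance
  ∂ac = c − a.
The 6×12 boundary matrix has rank 5 and Smith normal form diag(1,1,1,1,1).

∂_2: C_2 → C_1 maps a triangle to the signed sum of its edges. For instance
  ∂adf = df − af + ad,
  ∂bcf = cf − bf + bc.
This gives a 12×6 integer matrix of rank 6; reducing to Smith normal form yields diagonal entries (1,1,1,1,1,1).

From H_k ≅ ker(∂_k) / im(∂_{k+1}) we obtain:

  H_0: rank C_0 − rank ∂_1 = 6 − 5 = 1, and the invariant factors of ∂_1 are all 1, so H_0 = Z.
  H_1: rank ker ∂_1 − rank ∂_2 = (12 − 5) − 6 = 1, and the invariant factors of ∂_2 are all 1, so H_1 = Z.
  H_2: rank ker ∂_2 − rank ∂_3 = (6 − 6) − 0 = 0, and there is no ∂_3, so H_2 = 0.

As a check, the Euler characteristic is 6 − 12 + 6 = 0, which agrees with 1 − 1 + 0 = 0.

H_0 ≅ Z,  H_1 ≅ Z,  H_2 = 0.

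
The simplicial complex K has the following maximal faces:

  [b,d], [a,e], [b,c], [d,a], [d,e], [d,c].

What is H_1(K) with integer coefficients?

We work with the vertex ordering a < b < c < d < e. The simplices of K, each written with vertices in increasing order, are:

  0-simplices (5): a, b, c, d, e
  1-simplices (6): ad, ae, bc, bd, cd, de

Hence C_0 ≅ Z^5, C_1 ≅ Z^6.

∂_1: C_1 → C_0 sends each edge [p,q] (with p < q) to q − p. For instance
  ∂ae = e − a.
As a 5×6 matrix over Z this has rank 4, with invariant factors (1,1,1,1).

Computing H_k = (kernel of ∂_k) / (image of ∂_{k+1}):

  H_1: rank ker ∂_1 − rank ∂_2 = (6 − 4) − 0 = 2, and there is no ∂_2, so H_1 = Z^2.

H_1 = Z^2.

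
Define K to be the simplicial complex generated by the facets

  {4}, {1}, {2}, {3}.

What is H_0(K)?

Order the vertices as 1 < 2 < 3 < 4. Listing each simplex with vertices in this order, K has dimension 0 with simplices:

  0-simplices (4): [1], [2], [3], [4]

giving chain groups C_0 ≅ Z^4.

Computing H_k = (kernel of ∂_k) / (image of ∂_{k+1}):

  H_0: rank C_0 − rank ∂_1 = 4 − 0 = 4, and there is no ∂_1, so H_0 ≅ Z^4.

H_0 = Z^4.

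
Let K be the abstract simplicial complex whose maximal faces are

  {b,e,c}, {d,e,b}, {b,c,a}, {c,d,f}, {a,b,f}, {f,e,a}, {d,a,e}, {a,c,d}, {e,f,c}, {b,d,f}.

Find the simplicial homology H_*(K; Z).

H_0 = Z,  H_1 = Z_2,  H_2 = 0.

Order the vertices as a < b < c < d < e < f. Listing each simplex with vertices in this order, K has dimension 2 with simplices:

  0-simplices (6): a, b, c, d, e, f
  1-simplices (15): ab, ac, ad, ae, af, bc, bd, be, bf, cd, ce, cf, de, df, ef
  2-simplices (10): abc, abf, acd, ade, aef, bce, bde, bdf, cdf, cef

giving chain groups C_0 ≅ Z^6, C_1 ≅ Z^15, C_2 ≅ Z^10.

The boundary map ∂_1: C_1 → C_0 is given by ∂[p,q] = [q] − [p].
The resulting 6×15 matrix has rank 5, and its Smith normal form has invariant factors (1,1,1,1,1).

∂_2: C_2 → C_1 acts by ∂[p,q,r] = [q,r] − [p,r] + [p,q]. For instance
  ∂cef = ef − cf + ce,
  ∂acd = cd − ad + ac.
The resulting 15×10 matrix has rank 10, and its Smith normal form has invariant factors (1,1,1,1,1,1,1,1,1,2).

Now H_k = ker ∂_k / im ∂_{k+1}, so:

  H_0: rank C_0 − rank ∂_1 = 6 − 5 = 1, and the invariant factors of ∂_1 are all 1, so H_0 = Z.
  H_1: rank ker ∂_1 − rank ∂_2 = (15 − 5) − 10 = 0, and ∂_2 has invariant factor 2 > 1, so H_1 = Z_2.
  H_2: rank ker ∂_2 − rank ∂_3 = (10 − 10) − 0 = 0, and there is no ∂_3, so H_2 = 0.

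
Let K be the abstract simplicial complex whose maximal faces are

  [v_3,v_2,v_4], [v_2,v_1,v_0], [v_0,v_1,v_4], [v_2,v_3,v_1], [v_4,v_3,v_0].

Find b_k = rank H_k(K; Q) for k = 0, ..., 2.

b_0 = 1, b_1 = 1, b_2 = 0.

Fix the vertex order v_0 < v_1 < v_2 < v_3 < v_4 and write every simplex with vertices in increasing order. Then dim K = 2 and the simplices of K are:

  0-simplices (5): [v_0], [v_1], [v_2], [v_3], [v_4]
  1-simplices (10): [v_0,v_1], [v_0,v_2], [v_0,v_3], [v_0,v_4], [v_1,v_2], [v_1,v_3], [v_1,v_4], [v_2,v_3], [v_2,v_4], [v_3,v_4]
  2-simplices (5): [v_0,v_1,v_2], [v_0,v_1,v_4], [v_0,v_3,v_4], [v_1,v_2,v_3], [v_2,v_3,v_4]

so the chain groups are C_0 ≅ Z^5, C_1 ≅ Z^10, C_2 ≅ Z^5.

Boundary ∂_1: C_1 → C_0 maps an edge to its endpoints' difference, ∂[p,q] = q − p. For instance
  ∂[v_1,v_3] = [v_3] − [v_1].
As a 5×10 matrix over Z this has rank 4, with invariant factors (1,1,1,1).

∂_2: C_2 → C_1 acts by ∂[p,q,r] = [q,r] − [p,r] + [p,q]. For instance
  ∂[v_0,v_1,v_2] = [v_1,v_2] − [v_0,v_2] + [v_0,v_1],
  ∂[v_2,v_3,v_4] = [v_3,v_4] − [v_2,v_4] + [v_2,v_3].
This gives a 10×5 integer matrix of rank 5; reducing to Smith normal form yields diagonal entries (1,1,1,1,1).

Computing H_k = (kernel of ∂_k) / (image of ∂_{k+1}):

  H_0: rank C_0 − rank ∂_1 = 5 − 4 = 1, and the invariant factors of ∂_1 are all 1, so H_0 ≅ Z.
  H_1: rank ker ∂_1 − rank ∂_2 = (10 − 4) − 5 = 1, and the invariant factors of ∂_2 are all 1, so H_1 ≅ Z.
  H_2: rank ker ∂_2 − rank ∂_3 = (5 − 5) − 0 = 0, and there is no ∂_3, so H_2 ≅ 0.

Hence the Betti numbers are b_0 = 1, b_1 = 1, b_2 = 0.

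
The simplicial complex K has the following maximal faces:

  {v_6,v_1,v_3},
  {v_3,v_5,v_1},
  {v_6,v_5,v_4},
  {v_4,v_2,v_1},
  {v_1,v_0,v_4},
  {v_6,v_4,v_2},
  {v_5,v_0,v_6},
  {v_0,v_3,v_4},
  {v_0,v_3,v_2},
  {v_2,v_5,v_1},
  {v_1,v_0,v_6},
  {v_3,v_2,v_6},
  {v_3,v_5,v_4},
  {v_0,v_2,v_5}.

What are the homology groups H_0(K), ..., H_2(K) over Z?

K has 7 vertices, 21 edges, 14 triangles.
rank ∂_0 = 0, rank ∂_1 = 6 ⇒ b_0 = 7 − 0 − 6 = 1; all invariant factors of ∂_1 are 1 so no torsion. So H_0 ≅ Z.
rank ∂_1 = 6, rank ∂_2 = 13 ⇒ b_1 = 21 − 6 − 13 = 2; all invariant factors of ∂_2 are 1 so no torsion. So H_1 ≅ Z^2.
rank ∂_2 = 13, rank ∂_3 = 0 ⇒ b_2 = 14 − 13 − 0 = 1. So H_2 ≅ Z.

H_0 = Z,  H_1 = Z^2,  H_2 = Z.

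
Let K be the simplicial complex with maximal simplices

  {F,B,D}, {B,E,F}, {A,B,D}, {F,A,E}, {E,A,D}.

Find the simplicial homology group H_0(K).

Take the total order A < B < D < E < F on the vertex set. Then K (dimension 2) consists of the simplices:

  0-simplices (5): A, B, D, E, F
  1-simplices (10): AB, AD, AE, AF, BD, BE, BF, DE, DF, EF
  2-simplices (5): ABD, ADE, AEF, BDF, BEF

giving chain groups C_0 ≅ Z^5, C_1 ≅ Z^10, C_2 ≅ Z^5.

∂_1: C_1 → C_0 sends each edge [p,q] (with p < q) to q − p. For instance
  ∂BD = D − B.
The 5×10 boundary matrix has rank 4 and Smith normal form diag(1,1,1,1).

∂_2: C_2 → C_1 sends each 2-simplex [p,q,r] to [q,r] − [p,r] + [p,q]. For instance
  ∂AEF = EF − AF + AE,
  ∂ADE = DE − AE + AD.
As a 10×5 matrix over Z this has rank 5, with invariant factors (1,1,1,1,1).

Now H_k = ker ∂_k / im ∂_{k+1}, so:

  H_0: rank C_0 − rank ∂_1 = 5 − 4 = 1, and the invariant factors of ∂_1 are all 1, so H_0 = Z.

H_0 = Z.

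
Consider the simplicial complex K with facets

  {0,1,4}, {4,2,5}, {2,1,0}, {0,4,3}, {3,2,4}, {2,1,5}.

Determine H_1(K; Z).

H_1 ≅ Z.

Order the vertices as 0 < 1 < 2 < 3 < 4 < 5. Listing each simplex with vertices in this order, K has dimension 2 with simplices:

  0-simplices (6): [0], [1], [2], [3], [4], [5]
  1-simplices (12): [0,1], [0,2], [0,3], [0,4], [1,2], [1,4], [1,5], [2,3], [2,4], [2,5], [3,4], [4,5]
  2-simplices (6): [0,1,2], [0,1,4], [0,3,4], [1,2,5], [2,3,4], [2,4,5]

giving chain groups C_0 ≅ Z^6, C_1 ≅ Z^12, C_2 ≅ Z^6.

∂_1: C_1 → C_0 maps an edge to its endpoints' difference, ∂[p,q] = q − p.
The 6×12 boundary matrix has rank 5 and Smith normal form diag(1,1,1,1,1).

Boundary ∂_2: C_2 → C_1 acts by ∂[p,q,r] = [q,r] − [p,r] + [p,q]. For instance
  ∂[2,4,5] = [4,5] − [2,5] + [2,4],
  ∂[2,3,4] = [3,4] − [2,4] + [2,3].
The 12×6 boundary matrix has rank 6 and Smith normal form diag(1,1,1,1,1,1).

Reading off H_k = ker ∂_k / im ∂_{k+1}:

  H_1: rank ker ∂_1 − rank ∂_2 = (12 − 5) − 6 = 1, and the invariant factors of ∂_2 are all 1, so H_1 = Z.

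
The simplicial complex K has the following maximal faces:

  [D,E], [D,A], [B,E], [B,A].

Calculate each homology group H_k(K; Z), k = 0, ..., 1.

Fix the vertex order A < B < D < E and write every simplex with vertices in increasing order. Then dim K = 1 and the simplices of K are:

  0-simplices (4): A, B, D, E
  1-simplices (4): AB, AD, BE, DE

so the chain groups are C_0 ≅ Z^4, C_1 ≅ Z^4.

∂_1: C_1 → C_0 is given by ∂[p,q] = [q] − [p].
The resulting 4×4 matrix has rank 3, and its Smith normal form has invariant factors (1,1,1).

Reading off H_k = ker ∂_k / im ∂_{k+1}:

  H_0: rank C_0 − rank ∂_1 = 4 − 3 = 1, and the invariant factors of ∂_1 are all 1, so H_0 ≅ Z.
  H_1: rank ker ∂_1 − rank ∂_2 = (4 − 3) − 0 = 1, and there is no ∂_2, so H_1 ≅ Z.

As a check, the Euler characteristic is 4 − 4 = 0, which agrees with 1 − 1 = 0.

H_0 = Z,  H_1 = Z.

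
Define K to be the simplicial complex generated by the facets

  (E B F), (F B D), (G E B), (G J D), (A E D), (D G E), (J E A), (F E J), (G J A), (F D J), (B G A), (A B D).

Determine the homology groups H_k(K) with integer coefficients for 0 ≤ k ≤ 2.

H_0 = Z,  H_1 = Z_2,  H_2 = 0.

K has 7 vertices, 18 edges, 12 triangles.
rank ∂_0 = 0, rank ∂_1 = 6 ⇒ b_0 = 7 − 0 − 6 = 1; all invariant factors of ∂_1 are 1 so no torsion. So H_0 ≅ Z.
rank ∂_1 = 6, rank ∂_2 = 12 ⇒ b_1 = 18 − 6 − 12 = 0; ∂_2 has invariant factor(s) [2] giving torsion. So H_1 ≅ Z_2.
rank ∂_2 = 12, rank ∂_3 = 0 ⇒ b_2 = 12 − 12 − 0 = 0. So H_2 ≅ 0.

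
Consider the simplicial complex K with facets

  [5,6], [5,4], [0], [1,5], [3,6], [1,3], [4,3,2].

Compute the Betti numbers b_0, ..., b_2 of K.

b_0 = 2, b_1 = 2, b_2 = 0.

Order the vertices as 0 < 1 < 2 < 3 < 4 < 5 < 6. Listing each simplex with vertices in this order, K has dimension 2 with simplices:

  0-simplices (7): [0], [1], [2], [3], [4], [5], [6]
  1-simplices (8): [1,3], [1,5], [2,3], [2,4], [3,4], [3,6], [4,5], [5,6]
  2-simplices (1): [2,3,4]

Hence C_0 ≅ Z^7, C_1 ≅ Z^8, C_2 ≅ Z^1.

∂_1: C_1 → C_0 sends each edge [p,q] (with p < q) to q − p. For instance
  ∂[2,4] = [4] − [2].
This gives a 7×8 integer matrix of rank 5; reducing to Smith normal form yields diagonal entries (1,1,1,1,1).

Boundary ∂_2: C_2 → C_1 acts by ∂[p,q,r] = [q,r] − [p,r] + [p,q]. For instance
  ∂[2,3,4] = [3,4] − [2,4] + [2,3].
The resulting 8×1 matrix has rank 1, and its Smith normal form has invariant factors (1).

Now H_k = ker ∂_k / im ∂_{k+1}, so:

  H_0: rank C_0 − rank ∂_1 = 7 − 5 = 2, and the invariant factors of ∂_1 are all 1, so H_0 = Z^2.
  H_1: rank ker ∂_1 − rank ∂_2 = (8 − 5) − 1 = 2, and the invariant factors of ∂_2 are all 1, so H_1 = Z^2.
  H_2: rank ker ∂_2 − rank ∂_3 = (1 − 1) − 0 = 0, and there is no ∂_3, so H_2 = 0.

Hence the Betti numbers are b_0 = 2, b_1 = 2, b_2 = 0.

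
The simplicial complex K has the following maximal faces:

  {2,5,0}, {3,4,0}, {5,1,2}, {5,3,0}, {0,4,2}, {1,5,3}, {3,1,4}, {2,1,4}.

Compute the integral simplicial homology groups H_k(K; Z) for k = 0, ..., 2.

H_0 = Z,  H_1 = 0,  H_2 = Z.

Take the total order 0 < 1 < 2 < 3 < 4 < 5 on the vertex set. Then K (dimension 2) consists of the simplices:

  0-simplices (6): [0], [1], [2], [3], [4], [5]
  1-simplices (12): [0,2], [0,3], [0,4], [0,5], [1,2], [1,3], [1,4], [1,5], [2,4], [2,5], [3,4], [3,5]
  2-simplices (8): [0,2,4], [0,2,5], [0,3,4], [0,3,5], [1,2,4], [1,2,5], [1,3,4], [1,3,5]

so the chain groups are C_0 ≅ Z^6, C_1 ≅ Z^12, C_2 ≅ Z^8.

The boundary map ∂_1: C_1 → C_0 sends each edge [p,q] (with p < q) to q − p.
The 6×12 boundary matrix has rank 5 and Smith normal form diag(1,1,1,1,1).

∂_2: C_2 → C_1 acts by ∂[p,q,r] = [q,r] − [p,r] + [p,q]. For instance
  ∂[0,3,5] = [3,5] − [0,5] + [0,3],
  ∂[1,2,4] = [2,4] − [1,4] + [1,2].
As a 12×8 matrix over Z this has rank 7, with invariant factors (1,1,1,1,1,1,1).

From H_k ≅ ker(∂_k) / im(∂_{k+1}) we obtain:

  H_0: rank C_0 − rank ∂_1 = 6 − 5 = 1, and the invariant factors of ∂_1 are all 1, so H_0 = Z.
  H_1: rank ker ∂_1 − rank ∂_2 = (12 − 5) − 7 = 0, and the invariant factors of ∂_2 are all 1, so H_1 = 0.
  H_2: rank ker ∂_2 − rank ∂_3 = (8 − 7) − 0 = 1, and there is no ∂_3, so H_2 = Z.

As a check, the Euler characteristic is 6 − 12 + 8 = 2, which agrees with 1 − 0 + 1 = 2.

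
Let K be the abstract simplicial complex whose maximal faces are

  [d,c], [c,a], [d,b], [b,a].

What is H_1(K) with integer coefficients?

Take the total order a < b < c < d on the vertex set. Then K (dimension 1) consists of the simplices:

  0-simplices (4): a, b, c, d
  1-simplices (4): ab, ac, bd, cd

giving chain groups C_0 ≅ Z^4, C_1 ≅ Z^4.

Boundary ∂_1: C_1 → C_0 maps an edge to its endpoints' difference, ∂[p,q] = q − p.
As a 4×4 matrix over Z this has rank 3, with invariant factors (1,1,1).

Now H_k = ker ∂_k / im ∂_{k+1}, so:

  H_1: rank ker ∂_1 − rank ∂_2 = (4 − 3) − 0 = 1, and there is no ∂_2, so H_1 = Z.

H_1 ≅ Z.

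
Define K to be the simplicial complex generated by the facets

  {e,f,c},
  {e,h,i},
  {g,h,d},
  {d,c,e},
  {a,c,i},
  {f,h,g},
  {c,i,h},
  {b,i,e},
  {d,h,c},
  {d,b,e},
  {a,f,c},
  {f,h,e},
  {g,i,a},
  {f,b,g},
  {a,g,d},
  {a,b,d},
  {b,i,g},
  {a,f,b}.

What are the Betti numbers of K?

We work with the vertex ordering a < b < c < d < e < f < g < h < i. The simplices of K, each written with vertices in increasing order, are:

  0-simplices (9): a, b, c, d, e, f, g, h, i
  1-simplices (27): ab, ac, ad, af, ag, ai, bd, be, bf, bg, bi, cd, ce, cf, ch, ci, de, dg, dh, ef, eh, ei, fg, fh, gh, gi, hi
  2-simplices (18): abd, abf, acf, aci, adg, agi, bde, bei, bfg, bgi, cde, cdh, cef, chi, dgh, efh, ehi, fgh

so the chain groups are C_0 ≅ Z^9, C_1 ≅ Z^27, C_2 ≅ Z^18.

Boundary ∂_1: C_1 → C_0 sends each edge [p,q] (with p < q) to q − p.
The 9×27 boundary matrix has rank 8 and Smith normal form diag(1,1,1,1,1,1,1,1).

The boundary map ∂_2: C_2 → C_1 maps a triangle to the signed sum of its edges. For instance
  ∂dgh = gh − dh + dg,
  ∂cef = ef − cf + ce.
As a 27×18 matrix over Z this has rank 18, with invariant factors (1,1,1,1,1,1,1,1,1,1,1,1,1,1,1,1,1,2).

Now H_k = ker ∂_k / im ∂_{k+1}, so:

  H_0: rank C_0 − rank ∂_1 = 9 − 8 = 1, and the invariant factors of ∂_1 are all 1, so H_0 ≅ Z.
  H_1: rank ker ∂_1 − rank ∂_2 = (27 − 8) − 18 = 1, and ∂_2 has invariant factor 2 > 1, so H_1 ≅ Z ⊕ Z/2.
  H_2: rank ker ∂_2 − rank ∂_3 = (18 − 18) − 0 = 0, and there is no ∂_3, so H_2 ≅ 0.

As a check, the Euler characteristic is 9 − 27 + 18 = 0, which agrees with 1 − 1 + 0 = 0.

Hence the Betti numbers are b_0 = 1, b_1 = 1, b_2 = 0.

b_0 = 1, b_1 = 1, b_2 = 0.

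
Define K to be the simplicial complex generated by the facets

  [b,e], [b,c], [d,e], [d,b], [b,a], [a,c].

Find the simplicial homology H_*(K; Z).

H_0 = Z,  H_1 = Z^2.

K has 5 vertices, 6 edges.
rank ∂_0 = 0, rank ∂_1 = 4 ⇒ b_0 = 5 − 0 − 4 = 1; all invariant factors of ∂_1 are 1 so no torsion. So H_0 ≅ Z.
rank ∂_1 = 4, rank ∂_2 = 0 ⇒ b_1 = 6 − 4 − 0 = 2. So H_1 ≅ Z^2.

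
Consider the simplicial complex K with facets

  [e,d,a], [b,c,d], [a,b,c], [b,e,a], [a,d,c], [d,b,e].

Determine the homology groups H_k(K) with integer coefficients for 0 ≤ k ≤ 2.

Take the total order a < b < c < d < e on the vertex set. Then K (dimension 2) consists of the simplices:

  0-simplices (5): a, b, c, d, e
  1-simplices (9): ab, ac, ad, ae, bc, bd, be, cd, de
  2-simplices (6): abc, abe, acd, ade, bcd, bde

so the chain groups are C_0 ≅ Z^5, C_1 ≅ Z^9, C_2 ≅ Z^6.

The boundary map ∂_1: C_1 → C_0 is given by ∂[p,q] = [q] − [p].
The resulting 5×9 matrix has rank 4, and its Smith normal form has invariant factors (1,1,1,1).

The boundary map ∂_2: C_2 → C_1 acts by ∂[p,q,r] = [q,r] − [p,r] + [p,q]. For instance
  ∂bde = de − be + bd,
  ∂acd = cd − ad + ac.
As a 9×6 matrix over Z this has rank 5, with invariant factors (1,1,1,1,1).

Reading off H_k = ker ∂_k / im ∂_{k+1}:

  H_0: rank C_0 − rank ∂_1 = 5 − 4 = 1, and the invariant factors of ∂_1 are all 1, so H_0 ≅ Z.
  H_1: rank ker ∂_1 − rank ∂_2 = (9 − 4) − 5 = 0, and the invariant factors of ∂_2 are all 1, so H_1 ≅ 0.
  H_2: rank ker ∂_2 − rank ∂_3 = (6 − 5) − 0 = 1, and there is no ∂_3, so H_2 ≅ Z.

H_0 ≅ Z,  H_1 = 0,  H_2 ≅ Z.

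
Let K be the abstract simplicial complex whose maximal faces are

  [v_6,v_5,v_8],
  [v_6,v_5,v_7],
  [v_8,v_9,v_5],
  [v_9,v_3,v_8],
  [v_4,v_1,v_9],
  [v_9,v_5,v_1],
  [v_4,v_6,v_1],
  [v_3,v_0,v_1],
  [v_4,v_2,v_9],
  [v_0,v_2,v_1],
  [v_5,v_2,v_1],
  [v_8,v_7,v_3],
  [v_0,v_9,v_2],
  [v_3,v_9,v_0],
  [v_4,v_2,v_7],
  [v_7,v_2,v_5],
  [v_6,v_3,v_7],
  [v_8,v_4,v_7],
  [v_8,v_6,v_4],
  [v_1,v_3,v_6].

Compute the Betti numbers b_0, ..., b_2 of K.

b_0 = 1, b_1 = 1, b_2 = 0.

K has 10 vertices, 30 edges, 20 triangles.
rank ∂_0 = 0, rank ∂_1 = 9 ⇒ b_0 = 10 − 0 − 9 = 1; all invariant factors of ∂_1 are 1 so no torsion. So H_0 = Z.
rank ∂_1 = 9, rank ∂_2 = 20 ⇒ b_1 = 30 − 9 − 20 = 1; ∂_2 has invariant factor(s) [2] giving torsion. So H_1 = Z ⊕ Z_2.
rank ∂_2 = 20, rank ∂_3 = 0 ⇒ b_2 = 20 − 20 − 0 = 0. So H_2 = 0.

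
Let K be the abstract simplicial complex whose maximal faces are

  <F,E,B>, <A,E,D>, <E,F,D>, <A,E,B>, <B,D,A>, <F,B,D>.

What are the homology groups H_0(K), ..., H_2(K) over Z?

H_0 = Z,  H_1 = 0,  H_2 = Z.

Order the vertices as A < B < D < E < F. Listing each simplex with vertices in this order, K has dimension 2 with simplices:

  0-simplices (5): A, B, D, E, F
  1-simplices (9): AB, AD, AE, BD, BE, BF, DE, DF, EF
  2-simplices (6): ABD, ABE, ADE, BDF, BEF, DEF

Hence C_0 ≅ Z^5, C_1 ≅ Z^9, C_2 ≅ Z^6.

The boundary map ∂_1: C_1 → C_0 maps an edge to its endpoints' difference, ∂[p,q] = q − p. For instance
  ∂BF = F − B.
The 5×9 boundary matrix has rank 4 and Smith normal form diag(1,1,1,1).

∂_2: C_2 → C_1 sends each 2-simplex [p,q,r] to [q,r] − [p,r] + [p,q]. For instance
  ∂ABE = BE − AE + AB,
  ∂ADE = DE − AE + AD.
The 9×6 boundary matrix has rank 5 and Smith normal form diag(1,1,1,1,1).

From H_k ≅ ker(∂_k) / im(∂_{k+1}) we obtain:

  H_0: rank C_0 − rank ∂_1 = 5 − 4 = 1, and the invariant factors of ∂_1 are all 1, so H_0 = Z.
  H_1: rank ker ∂_1 − rank ∂_2 = (9 − 4) − 5 = 0, and the invariant factors of ∂_2 are all 1, so H_1 = 0.
  H_2: rank ker ∂_2 − rank ∂_3 = (6 − 5) − 0 = 1, and there is no ∂_3, so H_2 = Z.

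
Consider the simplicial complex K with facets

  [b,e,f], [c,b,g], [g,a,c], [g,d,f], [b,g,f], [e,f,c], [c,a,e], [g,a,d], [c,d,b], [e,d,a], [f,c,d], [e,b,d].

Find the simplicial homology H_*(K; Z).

H_0 ≅ Z,  H_1 ≅ Z/2,  H_2 = 0.

K has 7 vertices, 18 edges, 12 triangles.
rank ∂_0 = 0, rank ∂_1 = 6 ⇒ b_0 = 7 − 0 − 6 = 1; all invariant factors of ∂_1 are 1 so no torsion. So H_0 = Z.
rank ∂_1 = 6, rank ∂_2 = 12 ⇒ b_1 = 18 − 6 − 12 = 0; ∂_2 has invariant factor(s) [2] giving torsion. So H_1 = Z/2.
rank ∂_2 = 12, rank ∂_3 = 0 ⇒ b_2 = 12 − 12 − 0 = 0. So H_2 = 0.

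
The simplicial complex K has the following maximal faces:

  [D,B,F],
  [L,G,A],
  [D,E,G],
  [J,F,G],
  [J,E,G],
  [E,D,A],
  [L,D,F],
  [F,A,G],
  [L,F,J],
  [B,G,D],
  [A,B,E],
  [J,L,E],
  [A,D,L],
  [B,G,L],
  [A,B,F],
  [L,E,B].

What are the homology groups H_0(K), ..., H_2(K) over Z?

H_0 ≅ Z,  H_1 ≅ Z^2,  H_2 ≅ Z.

Take the total order A < B < D < E < F < G < J < L on the vertex set. Then K (dimension 2) consists of the simplices:

  0-simplices (8): A, B, D, E, F, G, J, L
  1-simplices (24): AB, AD, AE, AF, AG, AL, BD, BE, BF, BG, BL, DE, DF, DG, DL, EG, EJ, EL, FG, FJ, FL, GJ, GL, JL
  2-simplices (16): ABE, ABF, ADE, ADL, AFG, AGL, BDF, BDG, BEL, BGL, DEG, DFL, EGJ, EJL, FGJ, FJL

so the chain groups are C_0 ≅ Z^8, C_1 ≅ Z^24, C_2 ≅ Z^16.

Boundary ∂_1: C_1 → C_0 sends each edge [p,q] (with p < q) to q − p. For instance
  ∂DL = L − D.
The 8×24 boundary matrix has rank 7 and Smith normal form diag(1,1,1,1,1,1,1).

∂_2: C_2 → C_1 maps a triangle to the signed sum of its edges. For instance
  ∂BEL = EL − BL + BE,
  ∂DEG = EG − DG + DE.
The 24×16 boundary matrix has rank 15 and Smith normal form diag(1,1,1,1,1,1,1,1,1,1,1,1,1,1,1).

From H_k ≅ ker(∂_k) / im(∂_{k+1}) we obtain:

  H_0: rank C_0 − rank ∂_1 = 8 − 7 = 1, and the invariant factors of ∂_1 are all 1, so H_0 ≅ Z.
  H_1: rank ker ∂_1 − rank ∂_2 = (24 − 7) − 15 = 2, and the invariant factors of ∂_2 are all 1, so H_1 ≅ Z^2.
  H_2: rank ker ∂_2 − rank ∂_3 = (16 − 15) − 0 = 1, and there is no ∂_3, so H_2 ≅ Z.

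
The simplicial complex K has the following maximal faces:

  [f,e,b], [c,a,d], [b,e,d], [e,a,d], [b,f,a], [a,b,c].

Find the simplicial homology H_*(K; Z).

H_0 ≅ Z,  H_1 ≅ Z,  H_2 = 0.

K has 6 vertices, 12 edges, 6 triangles.
rank ∂_0 = 0, rank ∂_1 = 5 ⇒ b_0 = 6 − 0 − 5 = 1; all invariant factors of ∂_1 are 1 so no torsion. So H_0 ≅ Z.
rank ∂_1 = 5, rank ∂_2 = 6 ⇒ b_1 = 12 − 5 − 6 = 1; all invariant factors of ∂_2 are 1 so no torsion. So H_1 ≅ Z.
rank ∂_2 = 6, rank ∂_3 = 0 ⇒ b_2 = 6 − 6 − 0 = 0. So H_2 ≅ 0.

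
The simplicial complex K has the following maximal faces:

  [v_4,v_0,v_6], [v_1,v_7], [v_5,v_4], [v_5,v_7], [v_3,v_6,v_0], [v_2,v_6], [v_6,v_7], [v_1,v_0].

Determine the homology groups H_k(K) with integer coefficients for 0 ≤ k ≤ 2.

H_0 ≅ Z,  H_1 ≅ Z^2,  H_2 = 0.

Take the total order v_0 < v_1 < v_2 < v_3 < v_4 < v_5 < v_6 < v_7 on the vertex set. Then K (dimension 2) consists of the simplices:

  0-simplices (8): [v_0], [v_1], [v_2], [v_3], [v_4], [v_5], [v_6], [v_7]
  1-simplices (11): [v_0,v_1], [v_0,v_3], [v_0,v_4], [v_0,v_6], [v_1,v_7], [v_2,v_6], [v_3,v_6], [v_4,v_5], [v_4,v_6], [v_5,v_7], [v_6,v_7]
  2-simplices (2): [v_0,v_3,v_6], [v_0,v_4,v_6]

so the chain groups are C_0 ≅ Z^8, C_1 ≅ Z^11, C_2 ≅ Z^2.

The boundary map ∂_1: C_1 → C_0 is given by ∂[p,q] = [q] − [p].
This gives a 8×11 integer matrix of rank 7; reducing to Smith normal form yields diagonal entries (1,1,1,1,1,1,1).

∂_2: C_2 → C_1 sends each 2-simplex [p,q,r] to [q,r] − [p,r] + [p,q]. For instance
  ∂[v_0,v_4,v_6] = [v_4,v_6] − [v_0,v_6] + [v_0,v_4],
  ∂[v_0,v_3,v_6] = [v_3,v_6] − [v_0,v_6] + [v_0,v_3].
This gives a 11×2 integer matrix of rank 2; reducing to Smith normal form yields diagonal entries (1,1).

From H_k ≅ ker(∂_k) / im(∂_{k+1}) we obtain:

  H_0: rank C_0 − rank ∂_1 = 8 − 7 = 1, and the invariant factors of ∂_1 are all 1, so H_0 = Z.
  H_1: rank ker ∂_1 − rank ∂_2 = (11 − 7) − 2 = 2, and the invariant factors of ∂_2 are all 1, so H_1 = Z^2.
  H_2: rank ker ∂_2 − rank ∂_3 = (2 − 2) − 0 = 0, and there is no ∂_3, so H_2 = 0.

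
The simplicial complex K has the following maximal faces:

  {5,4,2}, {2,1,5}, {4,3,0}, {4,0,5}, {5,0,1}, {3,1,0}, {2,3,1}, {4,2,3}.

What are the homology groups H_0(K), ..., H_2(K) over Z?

H_0 = Z,  H_1 = 0,  H_2 = Z.

Fix the vertex order 0 < 1 < 2 < 3 < 4 < 5 and write every simplex with vertices in increasing order. Then dim K = 2 and the simplices of K are:

  0-simplices (6): [0], [1], [2], [3], [4], [5]
  1-simplices (12): [0,1], [0,3], [0,4], [0,5], [1,2], [1,3], [1,5], [2,3], [2,4], [2,5], [3,4], [4,5]
  2-simplices (8): [0,1,3], [0,1,5], [0,3,4], [0,4,5], [1,2,3], [1,2,5], [2,3,4], [2,4,5]

giving chain groups C_0 ≅ Z^6, C_1 ≅ Z^12, C_2 ≅ Z^8.

The boundary map ∂_1: C_1 → C_0 maps an edge to its endpoints' difference, ∂[p,q] = q − p. For instance
  ∂[2,5] = [5] − [2].
This gives a 6×12 integer matrix of rank 5; reducing to Smith normal form yields diagonal entries (1,1,1,1,1).

Boundary ∂_2: C_2 → C_1 sends each 2-simplex [p,q,r] to [q,r] − [p,r] + [p,q]. For instance
  ∂[0,4,5] = [4,5] − [0,5] + [0,4],
  ∂[2,3,4] = [3,4] − [2,4] + [2,3].
The 12×8 boundary matrix has rank 7 and Smith normal form diag(1,1,1,1,1,1,1).

Computing H_k = (kernel of ∂_k) / (image of ∂_{k+1}):

  H_0: rank C_0 − rank ∂_1 = 6 − 5 = 1, and the invariant factors of ∂_1 are all 1, so H_0 = Z.
  H_1: rank ker ∂_1 − rank ∂_2 = (12 − 5) − 7 = 0, and the invariant factors of ∂_2 are all 1, so H_1 = 0.
  H_2: rank ker ∂_2 − rank ∂_3 = (8 − 7) − 0 = 1, and there is no ∂_3, so H_2 = Z.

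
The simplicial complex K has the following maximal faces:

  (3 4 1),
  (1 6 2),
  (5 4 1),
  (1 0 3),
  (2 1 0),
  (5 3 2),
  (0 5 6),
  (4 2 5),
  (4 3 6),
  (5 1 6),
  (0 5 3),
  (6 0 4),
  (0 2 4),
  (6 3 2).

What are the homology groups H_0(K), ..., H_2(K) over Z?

H_0 ≅ Z,  H_1 ≅ Z^2,  H_2 ≅ Z.

We work with the vertex ordering 0 < 1 < 2 < 3 < 4 < 5 < 6. The simplices of K, each written with vertices in increasing order, are:

  0-simplices (7): [0], [1], [2], [3], [4], [5], [6]
  1-simplices (21): [0,1], [0,2], [0,3], [0,4], [0,5], [0,6], [1,2], [1,3], [1,4], [1,5], [1,6], [2,3], [2,4], [2,5], [2,6], [3,4], [3,5], [3,6], [4,5], [4,6], [5,6]
  2-simplices (14): [0,1,2], [0,1,3], [0,2,4], [0,3,5], [0,4,6], [0,5,6], [1,2,6], [1,3,4], [1,4,5], [1,5,6], [2,3,5], [2,3,6], [2,4,5], [3,4,6]

giving chain groups C_0 ≅ Z^7, C_1 ≅ Z^21, C_2 ≅ Z^14.

The boundary map ∂_1: C_1 → C_0 maps an edge to its endpoints' difference, ∂[p,q] = q − p. For instance
  ∂[3,5] = [5] − [3].
As a 7×21 matrix over Z this has rank 6, with invariant factors (1,1,1,1,1,1).

The boundary map ∂_2: C_2 → C_1 maps a triangle to the signed sum of its edges. For instance
  ∂[2,3,5] = [3,5] − [2,5] + [2,3],
  ∂[0,4,6] = [4,6] − [0,6] + [0,4].
The resulting 21×14 matrix has rank 13, and its Smith normal form has invariant factors (1,1,1,1,1,1,1,1,1,1,1,1,1).

Computing H_k = (kernel of ∂_k) / (image of ∂_{k+1}):

  H_0: rank C_0 − rank ∂_1 = 7 − 6 = 1, and the invariant factors of ∂_1 are all 1, so H_0 = Z.
  H_1: rank ker ∂_1 − rank ∂_2 = (21 − 6) − 13 = 2, and the invariant factors of ∂_2 are all 1, so H_1 = Z^2.
  H_2: rank ker ∂_2 − rank ∂_3 = (14 − 13) − 0 = 1, and there is no ∂_3, so H_2 = Z.

As a check, the Euler characteristic is 7 − 21 + 14 = 0, which agrees with 1 − 2 + 1 = 0.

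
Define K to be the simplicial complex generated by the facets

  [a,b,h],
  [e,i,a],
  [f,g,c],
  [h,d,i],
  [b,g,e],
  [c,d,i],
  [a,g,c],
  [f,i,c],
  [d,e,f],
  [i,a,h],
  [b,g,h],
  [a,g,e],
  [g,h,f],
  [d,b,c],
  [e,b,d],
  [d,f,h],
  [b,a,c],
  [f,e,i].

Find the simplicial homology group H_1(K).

H_1 = Z × Z/2.

Take the total order a < b < c < d < e < f < g < h < i on the vertex set. Then K (dimension 2) consists of the simplices:

  0-simplices (9): a, b, c, d, e, f, g, h, i
  1-simplices (27): ab, ac, ae, ag, ah, ai, bc, bd, be, bg, bh, cd, cf, cg, ci, de, df, dh, di, ef, eg, ei, fg, fh, fi, gh, hi
  2-simplices (18): abc, abh, acg, aeg, aei, ahi, bcd, bde, beg, bgh, cdi, cfg, cfi, def, dfh, dhi, efi, fgh

Hence C_0 ≅ Z^9, C_1 ≅ Z^27, C_2 ≅ Z^18.

The boundary map ∂_1: C_1 → C_0 sends each edge [p,q] (with p < q) to q − p. For instance
  ∂dh = h − d.
This gives a 9×27 integer matrix of rank 8; reducing to Smith normal form yields diagonal entries (1,1,1,1,1,1,1,1).

The boundary map ∂_2: C_2 → C_1 acts by ∂[p,q,r] = [q,r] − [p,r] + [p,q]. For instance
  ∂aeg = eg − ag + ae,
  ∂cfg = fg − cg + cf.
The resulting 27×18 matrix has rank 18, and its Smith normal form has invariant factors (1,1,1,1,1,1,1,1,1,1,1,1,1,1,1,1,1,2).

Computing H_k = (kernel of ∂_k) / (image of ∂_{k+1}):

  H_1: rank ker ∂_1 − rank ∂_2 = (27 − 8) − 18 = 1, and ∂_2 has invariant factor 2 > 1, so H_1 ≅ Z × Z/2.

(K is a triangulation of the Klein bottle.)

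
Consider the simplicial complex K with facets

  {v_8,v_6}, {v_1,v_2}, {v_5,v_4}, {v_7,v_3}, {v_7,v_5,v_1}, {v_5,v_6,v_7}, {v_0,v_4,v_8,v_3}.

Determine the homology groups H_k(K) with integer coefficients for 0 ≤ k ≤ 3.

We work with the vertex ordering v_0 < v_1 < v_2 < v_3 < v_4 < v_5 < v_6 < v_7 < v_8. The simplices of K, each written with vertices in increasing order, are:

  0-simplices (9): [v_0], [v_1], [v_2], [v_3], [v_4], [v_5], [v_6], [v_7], [v_8]
  1-simplices (15): (15 of them)
  2-simplices (6): [v_0,v_3,v_4], [v_0,v_3,v_8], [v_0,v_4,v_8], [v_1,v_5,v_7], [v_3,v_4,v_8], [v_5,v_6,v_7]
  3-simplices (1): [v_0,v_3,v_4,v_8]

giving chain groups C_0 ≅ Z^9, C_1 ≅ Z^15, C_2 ≅ Z^6, C_3 ≅ Z^1.

Boundary ∂_1: C_1 → C_0 maps an edge to its endpoints' difference, ∂[p,q] = q − p. For instance
  ∂[v_1,v_7] = [v_7] − [v_1].
As a 9×15 matrix over Z this has rank 8, with invariant factors (1,1,1,1,1,1,1,1).

Boundary ∂_2: C_2 → C_1 sends each 2-simplex [p,q,r] to [q,r] − [p,r] + [p,q]. For instance
  ∂[v_0,v_3,v_8] = [v_3,v_8] − [v_0,v_8] + [v_0,v_3],
  ∂[v_0,v_4,v_8] = [v_4,v_8] − [v_0,v_8] + [v_0,v_4].
The 15×6 boundary matrix has rank 5 and Smith normal form diag(1,1,1,1,1).

Boundary ∂_3: C_3 → C_2 sends each 3-simplex σ to the alternating sum Σ_i (−1)^i (σ with its i-th vertex removed). For instance
  ∂[v_0,v_3,v_4,v_8] = [v_3,v_4,v_8] − [v_0,v_4,v_8] + [v_0,v_3,v_8] − [v_0,v_3,v_4].
The resulting 6×1 matrix has rank 1, and its Smith normal form has invariant factors (1).

Reading off H_k = ker ∂_k / im ∂_{k+1}:

  H_0: rank C_0 − rank ∂_1 = 9 − 8 = 1, and the invariant factors of ∂_1 are all 1, so H_0 ≅ Z.
  H_1: rank ker ∂_1 − rank ∂_2 = (15 − 8) − 5 = 2, and the invariant factors of ∂_2 are all 1, so H_1 ≅ Z^2.
  H_2: rank ker ∂_2 − rank ∂_3 = (6 − 5) − 1 = 0, and the invariant factors of ∂_3 are all 1, so H_2 ≅ 0.
  H_3: rank ker ∂_3 − rank ∂_4 = (1 − 1) − 0 = 0, and there is no ∂_4, so H_3 ≅ 0.

As a check, the Euler characteristic is 9 − 15 + 6 − 1 = -1, which agrees with 1 − 2 + 0 − 0 = -1.

H_0 ≅ Z,  H_1 ≅ Z^2,  H_2 = 0,  H_3 = 0.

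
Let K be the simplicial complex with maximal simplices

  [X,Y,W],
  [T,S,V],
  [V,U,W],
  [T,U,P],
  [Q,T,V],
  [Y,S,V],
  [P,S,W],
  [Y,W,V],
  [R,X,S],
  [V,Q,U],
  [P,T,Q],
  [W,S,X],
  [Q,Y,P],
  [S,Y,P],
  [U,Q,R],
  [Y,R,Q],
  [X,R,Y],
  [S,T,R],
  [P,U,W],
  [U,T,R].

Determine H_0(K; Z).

H_0 ≅ Z.

Take the total order P < Q < R < S < T < U < V < W < X < Y on the vertex set. Then K (dimension 2) consists of the simplices:

  0-simplices (10): P, Q, R, S, T, U, V, W, X, Y
  1-simplices (30): PQ, PS, PT, PU, PW, PY, QR, QT, QU, QV, QY, RS, RT, RU, RX, RY, ST, SV, SW, SX, SY, TU, TV, UV, UW, VW, VY, WX, WY, XY
  2-simplices (20): PQT, PQY, PSW, PSY, PTU, PUW, QRU, QRY, QTV, QUV, RST, RSX, RTU, RXY, STV, SVY, SWX, UVW, VWY, WXY

giving chain groups C_0 ≅ Z^10, C_1 ≅ Z^30, C_2 ≅ Z^20.

∂_1: C_1 → C_0 is given by ∂[p,q] = [q] − [p]. For instance
  ∂VW = W − V.
The 10×30 boundary matrix has rank 9 and Smith normal form diag(1,1,1,1,1,1,1,1,1).

The boundary map ∂_2: C_2 → C_1 acts by ∂[p,q,r] = [q,r] − [p,r] + [p,q]. For instance
  ∂QUV = UV − QV + QU,
  ∂RST = ST − RT + RS.
This gives a 30×20 integer matrix of rank 20; reducing to Smith normal form yields diagonal entries (1,1,1,1,1,1,1,1,1,1,1,1,1,1,1,1,1,1,1,2).

Computing H_k = (kernel of ∂_k) / (image of ∂_{k+1}):

  H_0: rank C_0 − rank ∂_1 = 10 − 9 = 1, and the invariant factors of ∂_1 are all 1, so H_0 ≅ Z.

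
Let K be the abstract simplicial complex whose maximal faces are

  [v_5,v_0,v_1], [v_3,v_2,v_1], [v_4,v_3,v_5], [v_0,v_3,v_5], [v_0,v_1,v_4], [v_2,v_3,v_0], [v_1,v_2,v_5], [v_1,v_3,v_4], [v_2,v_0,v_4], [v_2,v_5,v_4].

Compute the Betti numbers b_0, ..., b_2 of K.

Fix the vertex order v_0 < v_1 < v_2 < v_3 < v_4 < v_5 and write every simplex with vertices in increasing order. Then dim K = 2 and the simplices of K are:

  0-simplices (6): [v_0], [v_1], [v_2], [v_3], [v_4], [v_5]
  1-simplices (15): (15 of them)
  2-simplices (10): [v_0,v_1,v_4], [v_0,v_1,v_5], [v_0,v_2,v_3], [v_0,v_2,v_4], [v_0,v_3,v_5], [v_1,v_2,v_3], [v_1,v_2,v_5], [v_1,v_3,v_4], [v_2,v_4,v_5], [v_3,v_4,v_5]

so the chain groups are C_0 ≅ Z^6, C_1 ≅ Z^15, C_2 ≅ Z^10.

The boundary map ∂_1: C_1 → C_0 maps an edge to its endpoints' difference, ∂[p,q] = q − p. For instance
  ∂[v_0,v_4] = [v_4] − [v_0].
As a 6×15 matrix over Z this has rank 5, with invariant factors (1,1,1,1,1).

∂_2: C_2 → C_1 acts by ∂[p,q,r] = [q,r] − [p,r] + [p,q]. For instance
  ∂[v_1,v_2,v_5] = [v_2,v_5] − [v_1,v_5] + [v_1,v_2],
  ∂[v_3,v_4,v_5] = [v_4,v_5] − [v_3,v_5] + [v_3,v_4].
As a 15×10 matrix over Z this has rank 10, with invariant factors (1,1,1,1,1,1,1,1,1,2).

Computing H_k = (kernel of ∂_k) / (image of ∂_{k+1}):

  H_0: rank C_0 − rank ∂_1 = 6 − 5 = 1, and the invariant factors of ∂_1 are all 1, so H_0 ≅ Z.
  H_1: rank ker ∂_1 − rank ∂_2 = (15 − 5) − 10 = 0, and ∂_2 has invariant factor 2 > 1, so H_1 ≅ Z/2.
  H_2: rank ker ∂_2 − rank ∂_3 = (10 − 10) − 0 = 0, and there is no ∂_3, so H_2 ≅ 0.

As a check, the Euler characteristic is 6 − 15 + 10 = 1, which agrees with 1 − 0 + 0 = 1.

Hence the Betti numbers are b_0 = 1, b_1 = 0, b_2 = 0.

b_0 = 1, b_1 = 0, b_2 = 0.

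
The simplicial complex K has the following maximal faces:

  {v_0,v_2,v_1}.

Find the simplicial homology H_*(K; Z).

H_0 = Z,  H_1 = 0,  H_2 = 0.

K has 3 vertices, 3 edges, 1 triangle.
rank ∂_0 = 0, rank ∂_1 = 2 ⇒ b_0 = 3 − 0 − 2 = 1; all invariant factors of ∂_1 are 1 so no torsion. So H_0 = Z.
rank ∂_1 = 2, rank ∂_2 = 1 ⇒ b_1 = 3 − 2 − 1 = 0; all invariant factors of ∂_2 are 1 so no torsion. So H_1 = 0.
rank ∂_2 = 1, rank ∂_3 = 0 ⇒ b_2 = 1 − 1 − 0 = 0. So H_2 = 0.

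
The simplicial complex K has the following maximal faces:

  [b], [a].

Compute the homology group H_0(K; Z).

H_0 = Z^2.

We work with the vertex ordering a < b. The simplices of K, each written with vertices in increasing order, are:

  0-simplices (2): a, b

giving chain groups C_0 ≅ Z^2.

From H_k ≅ ker(∂_k) / im(∂_{k+1}) we obtain:

  H_0: rank C_0 − rank ∂_1 = 2 − 0 = 2, and there is no ∂_1, so H_0 = Z^2.

(K is a triangulation of a set of 2 points.)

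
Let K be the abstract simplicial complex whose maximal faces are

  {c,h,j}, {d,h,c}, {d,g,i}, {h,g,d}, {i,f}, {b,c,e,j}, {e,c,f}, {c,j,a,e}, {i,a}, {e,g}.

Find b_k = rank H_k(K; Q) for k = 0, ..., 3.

b_0 = 1, b_1 = 3, b_2 = 0, b_3 = 0.

Take the total order a < b < c < d < e < f < g < h < i < j on the vertex set. Then K (dimension 3) consists of the simplices:

  0-simplices (10): a, b, c, d, e, f, g, h, i, j
  1-simplices (22): ac, ae, ai, aj, bc, be, bj, cd, ce, cf, ch, cj, dg, dh, di, ef, eg, ej, fi, gh, gi, hj
  2-simplices (12): ace, acj, aej, bce, bcj, bej, cdh, cef, cej, chj, dgh, dgi
  3-simplices (2): acej, bcej

giving chain groups C_0 ≅ Z^10, C_1 ≅ Z^22, C_2 ≅ Z^12, C_3 ≅ Z^2.

Boundary ∂_1: C_1 → C_0 sends each edge [p,q] (with p < q) to q − p. For instance
  ∂cf = f − c.
This gives a 10×22 integer matrix of rank 9; reducing to Smith normal form yields diagonal entries (1,1,1,1,1,1,1,1,1).

∂_2: C_2 → C_1 sends each 2-simplex [p,q,r] to [q,r] − [p,r] + [p,q]. For instance
  ∂ace = ce − ae + ac,
  ∂cdh = dh − ch + cd.
The resulting 22×12 matrix has rank 10, and its Smith normal form has invariant factors (1,1,1,1,1,1,1,1,1,1).

The boundary map ∂_3: C_3 → C_2 sends each 3-simplex σ to the alternating sum Σ_i (−1)^i (σ with its i-th vertex removed). For instance
  ∂acej = cej − aej + acj − ace,
  ∂bcej = cej − bej + bcj − bce.
This gives a 12×2 integer matrix of rank 2; reducing to Smith normal form yields diagonal entries (1,1).

From H_k ≅ ker(∂_k) / im(∂_{k+1}) we obtain:

  H_0: rank C_0 − rank ∂_1 = 10 − 9 = 1, and the invariant factors of ∂_1 are all 1, so H_0 = Z.
  H_1: rank ker ∂_1 − rank ∂_2 = (22 − 9) − 10 = 3, and the invariant factors of ∂_2 are all 1, so H_1 = Z^3.
  H_2: rank ker ∂_2 − rank ∂_3 = (12 − 10) − 2 = 0, and the invariant factors of ∂_3 are all 1, so H_2 = 0.
  H_3: rank ker ∂_3 − rank ∂_4 = (2 − 2) − 0 = 0, and there is no ∂_4, so H_3 = 0.

Hence the Betti numbers are b_0 = 1, b_1 = 3, b_2 = 0, b_3 = 0.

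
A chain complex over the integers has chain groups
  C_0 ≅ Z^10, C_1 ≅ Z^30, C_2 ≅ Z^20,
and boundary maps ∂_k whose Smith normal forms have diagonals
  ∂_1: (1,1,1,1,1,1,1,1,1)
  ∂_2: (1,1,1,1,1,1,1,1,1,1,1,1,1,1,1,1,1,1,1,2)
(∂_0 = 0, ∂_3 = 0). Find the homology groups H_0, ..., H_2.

H_0 ≅ Z,  H_1 ≅ Z ⊕ Z/2,  H_2 = 0.

H_0: b_0 = 10 − 0 − 9 = 1; torsion from ∂_1 factors > 1: none. So H_0 ≅ Z.
H_1: b_1 = 30 − 9 − 20 = 1; torsion from ∂_2 factors > 1: [2]. So H_1 ≅ Z ⊕ Z/2.
H_2: b_2 = 20 − 20 − 0 = 0; torsion from ∂_3 factors > 1: none. So H_2 ≅ 0.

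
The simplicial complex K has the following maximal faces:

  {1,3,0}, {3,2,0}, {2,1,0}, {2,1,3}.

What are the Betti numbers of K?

We work with the vertex ordering 0 < 1 < 2 < 3. The simplices of K, each written with vertices in increasing order, are:

  0-simplices (4): [0], [1], [2], [3]
  1-simplices (6): [0,1], [0,2], [0,3], [1,2], [1,3], [2,3]
  2-simplices (4): [0,1,2], [0,1,3], [0,2,3], [1,2,3]

so the chain groups are C_0 ≅ Z^4, C_1 ≅ Z^6, C_2 ≅ Z^4.

Boundary ∂_1: C_1 → C_0 is given by ∂[p,q] = [q] − [p].
The 4×6 boundary matrix has rank 3 and Smith normal form diag(1,1,1).

Boundary ∂_2: C_2 → C_1 sends each 2-simplex [p,q,r] to [q,r] − [p,r] + [p,q]. For instance
  ∂[0,1,3] = [1,3] − [0,3] + [0,1],
  ∂[0,2,3] = [2,3] − [0,3] + [0,2].
The 6×4 boundary matrix has rank 3 and Smith normal form diag(1,1,1).

From H_k ≅ ker(∂_k) / im(∂_{k+1}) we obtain:

  H_0: rank C_0 − rank ∂_1 = 4 − 3 = 1, and the invariant factors of ∂_1 are all 1, so H_0 ≅ Z.
  H_1: rank ker ∂_1 − rank ∂_2 = (6 − 3) − 3 = 0, and the invariant factors of ∂_2 are all 1, so H_1 ≅ 0.
  H_2: rank ker ∂_2 − rank ∂_3 = (4 − 3) − 0 = 1, and there is no ∂_3, so H_2 ≅ Z.

As a check, the Euler characteristic is 4 − 6 + 4 = 2, which agrees with 1 − 0 + 1 = 2.
(K is a triangulation of the 2-sphere S^2.)

Hence the Betti numbers are b_0 = 1, b_1 = 0, b_2 = 1.

b_0 = 1, b_1 = 0, b_2 = 1.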